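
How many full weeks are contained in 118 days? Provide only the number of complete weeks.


Total days: 118
Days per week: 7
Division: 118 / 7 = 16 remainder 6
Complete weeks: 16
Remaining days: 6

16


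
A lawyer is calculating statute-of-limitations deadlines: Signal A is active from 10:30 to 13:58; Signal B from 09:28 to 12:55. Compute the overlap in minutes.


Interval A: [630, 838] minutes from midnight
Interval B: [568, 775] minutes from midnight
Overlap start = max(630, 568) = 630
Overlap end = min(838, 775) = 775
Overlap = 775 - 630 = 145 minutes

145


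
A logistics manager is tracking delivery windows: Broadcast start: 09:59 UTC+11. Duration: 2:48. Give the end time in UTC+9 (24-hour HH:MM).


Start: 09:59 in UTC+11
Step 1 - add duration:
  minutes: 59 + 48 = 107 (carry 1h)
  hours: 9 + 2 + 1 = 12
  end in UTC+11: 12:47
Step 2 - convert UTC+11 -> UTC+9:
  offset difference: 9 - (11) = -2 hours
  12 + (-2) = 10 -> mod 24 = 10
Result: 10:47 in UTC+9

10:47


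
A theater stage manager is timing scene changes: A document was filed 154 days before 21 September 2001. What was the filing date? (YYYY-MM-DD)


Start: 2001-09-21
Subtracting 154 days
Days already passed in September: 21
After going back through September: 133 more days to subtract
August 2001: 31 days, 102 remaining
July 2001: 31 days, 71 remaining
June 2001: 30 days, 41 remaining
May 2001: 31 days, 10 remaining
Result: 2001-04-20

2001-04-20


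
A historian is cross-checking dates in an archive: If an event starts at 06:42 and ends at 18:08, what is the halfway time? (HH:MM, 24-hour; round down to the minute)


Start time: 06:42 = 402 minutes from midnight
End time: 18:08 = 1088 minutes from midnight
Sum: 402 + 1088 = 1490
Midpoint: 1490 / 2 = 745 minutes
Convert: 745 / 60 = 12 hours, 25 minutes
Result: 12:25

12:25


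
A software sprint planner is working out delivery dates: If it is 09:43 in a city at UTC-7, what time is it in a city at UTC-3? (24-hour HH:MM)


Local time: 09:43 at UTC-7 (offset -7h)
Target zone: UTC-3 (offset -3h)
Difference: -3 - (-7) = 4 hours
Calculation: 9 + (4) = 13
Result: 13:43

13:43


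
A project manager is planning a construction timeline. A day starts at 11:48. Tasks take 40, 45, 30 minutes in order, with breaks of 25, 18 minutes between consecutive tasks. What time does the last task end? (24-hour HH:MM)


Start: 11:48 = 708 min from midnight
  after task 1 (40 min): 12:28
  after break (25 min): 12:53
  after task 2 (45 min): 13:38
  after break (18 min): 13:56
  after task 3 (30 min): 14:26
Total elapsed: 158 minutes
End time: 14:26

14:26


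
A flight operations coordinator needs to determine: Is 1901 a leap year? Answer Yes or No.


Year: 1901
Divisible by 4? 1901 / 4 = 475.25 -> No
Not divisible by 4, so NOT a leap year

No


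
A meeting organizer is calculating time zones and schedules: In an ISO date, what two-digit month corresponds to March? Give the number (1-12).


Calendar month order:
2. February
3. March <--
4. April
March is month number 3

3


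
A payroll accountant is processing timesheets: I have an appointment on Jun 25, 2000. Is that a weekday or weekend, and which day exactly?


Date: 2000-06-25
January 1, 2000 is a Saturday
Day of year: 177
Offset from Jan 1: 176 days
176 mod 7 = 1
Result: Sunday

Sunday


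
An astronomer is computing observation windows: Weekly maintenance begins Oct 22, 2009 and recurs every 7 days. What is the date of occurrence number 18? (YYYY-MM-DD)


First occurrence: 2009-10-22 (occurrence 1)
Each occurrence is 7 days after the previous.
Occurrence 18 is 17 weeks after the first.
17 weeks = 119 days
2009-10-22 + 119 days = 2010-02-18

2010-02-18


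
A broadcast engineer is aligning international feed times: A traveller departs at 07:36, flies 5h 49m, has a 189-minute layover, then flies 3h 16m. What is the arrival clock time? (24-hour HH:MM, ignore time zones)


Depart: 07:36
Leg 1: +349 min -> 13:25
Layover: +189 min -> 16:34
Leg 2: +196 min -> 19:50
Total travel: 734 minutes = 12h 14m
Arrival: 19:50

19:50


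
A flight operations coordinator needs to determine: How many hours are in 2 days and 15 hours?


Days: 2
Extra hours: 15
Hours per day: 24
Days to hours: 2 x 24 = 48
Total: 48 + 15 = 63

63


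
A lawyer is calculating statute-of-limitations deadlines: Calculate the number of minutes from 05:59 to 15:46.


Start time: 05:59 = 359 minutes from midnight
End time: 15:46 = 946 minutes from midnight
Difference: 946 - 359 = 587 minutes
That is 9 hours and 47 minutes

587


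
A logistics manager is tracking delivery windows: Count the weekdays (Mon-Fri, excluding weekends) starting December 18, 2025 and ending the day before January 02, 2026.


Start: 2025-12-18 (Thursday)
End (exclusive): 2026-01-02 (Friday)
Total calendar days: 15
Full weeks: 15 // 7 = 2 -> 10 weekdays
Remaining 1 days starting on Thursday:
  Thu(w) -> 1 weekdays
Total business days: 10 + 1 = 11

11


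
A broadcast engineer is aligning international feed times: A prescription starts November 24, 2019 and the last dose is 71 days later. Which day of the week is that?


Start: 2019-11-24 (Sunday)
Step 1 - find target date: add 71 days
  2019-11-24 + 71 days = 2020-02-03
Step 2 - day of week:
  71 mod 7 = 1
  Sunday + 1 days -> Monday
Result: Monday (2020-02-03)

Monday


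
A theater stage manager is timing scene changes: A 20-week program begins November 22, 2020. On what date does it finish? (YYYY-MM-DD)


Start: 2020-11-22
Weeks to add: 20
Convert to days: 20 x 7 = 140 days
Add 140 days to 2020-11-22
Result: 2021-04-11

2021-04-11


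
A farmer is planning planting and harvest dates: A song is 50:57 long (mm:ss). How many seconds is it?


Minutes: 50
Extra seconds: 57
Seconds per minute: 60
Minutes to seconds: 50 x 60 = 3000
Total: 3000 + 57 = 3057

3057


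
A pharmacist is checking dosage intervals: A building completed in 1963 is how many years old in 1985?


Birth year: 1963
Current year: 1985
Age = current year - birth year
Age = 1985 - 1963 = 22

22


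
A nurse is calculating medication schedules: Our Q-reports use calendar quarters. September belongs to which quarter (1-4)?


Month: September (month 9)
Q1: January-March (months 1-3)
Q2: April-June (months 4-6)
Q3: July-September (months 7-9)
Q4: October-December (months 10-12)
Month 9 falls in Q3

3


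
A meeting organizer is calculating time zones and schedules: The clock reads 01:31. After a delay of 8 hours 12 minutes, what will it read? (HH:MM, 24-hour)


Start time: 01:31
Adding: 8 hours 12 minutes
Minutes: 31 + 12 = 43
Hours: 1 + 8 + 0 = 9
Result: 09:43

09:43


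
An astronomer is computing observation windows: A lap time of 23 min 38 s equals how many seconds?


Minutes: 23
Seconds: 38
Convert minutes to seconds: 23 x 60 = 1380
Add remaining seconds: 1380 + 38 = 1418

1418


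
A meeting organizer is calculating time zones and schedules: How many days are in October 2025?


Month: October
Year: 2025
October is a 31-day month
Total: 31 days

31


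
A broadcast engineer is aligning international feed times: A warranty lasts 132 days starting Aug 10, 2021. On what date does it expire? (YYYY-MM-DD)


Start: 2021-08-10
Adding 132 days
Days remaining in August: 21
After August: 111 days still to add
September 2021: 30 days, 81 remaining
October 2021: 31 days, 50 remaining
November 2021: 30 days, 20 remaining
December 2021 has 31 days, need 20
Result: 2021-12-20

2021-12-20


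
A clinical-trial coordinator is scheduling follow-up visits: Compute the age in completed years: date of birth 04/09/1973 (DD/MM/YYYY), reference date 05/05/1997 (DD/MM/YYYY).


Birth: 1973-09-04
Reference: 1997-05-05
Year difference: 1997 - 1973 = 24
Has birthday (09-04) occurred by 05-05? No
Birthday not yet reached this year -> subtract 1
Age in full years: 23

23


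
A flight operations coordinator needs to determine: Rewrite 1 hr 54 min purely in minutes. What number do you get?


Hours: 1
Extra minutes: 54
Minutes per hour: 60
Hours to minutes: 1 x 60 = 60
Total: 60 + 54 = 114

114


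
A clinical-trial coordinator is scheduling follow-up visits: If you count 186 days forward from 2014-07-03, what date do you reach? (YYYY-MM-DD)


Start: 2014-07-03
Adding 186 days
Days remaining in July: 28
After July: 158 days still to add
August 2014: 31 days, 127 remaining
September 2014: 30 days, 97 remaining
October 2014: 31 days, 66 remaining
November 2014: 30 days, 36 remaining
Result: 2015-01-05

2015-01-05


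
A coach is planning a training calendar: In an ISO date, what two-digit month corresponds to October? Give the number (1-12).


Calendar month order:
9. September
10. October <--
11. November
October is month number 10

10


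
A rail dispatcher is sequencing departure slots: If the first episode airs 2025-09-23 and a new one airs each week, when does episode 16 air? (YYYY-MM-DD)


First occurrence: 2025-09-23 (occurrence 1)
Each occurrence is 7 days after the previous.
Occurrence 16 is 15 weeks after the first.
15 weeks = 105 days
2025-09-23 + 105 days = 2026-01-06

2026-01-06


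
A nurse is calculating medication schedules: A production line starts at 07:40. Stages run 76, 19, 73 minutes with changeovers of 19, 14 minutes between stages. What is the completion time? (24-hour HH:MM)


Start: 07:40 = 460 min from midnight
  after task 1 (76 min): 08:56
  after break (19 min): 09:15
  after task 2 (19 min): 09:34
  after break (14 min): 09:48
  after task 3 (73 min): 11:01
Total elapsed: 201 minutes
End time: 11:01

11:01


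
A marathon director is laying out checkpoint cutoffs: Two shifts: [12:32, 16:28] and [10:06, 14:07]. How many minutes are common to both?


Interval A: [752, 988] minutes from midnight
Interval B: [606, 847] minutes from midnight
Overlap start = max(752, 606) = 752
Overlap end = min(988, 847) = 847
Overlap = 847 - 752 = 95 minutes

95


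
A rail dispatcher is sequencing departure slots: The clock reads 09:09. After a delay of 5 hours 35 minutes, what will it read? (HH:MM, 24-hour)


Start time: 09:09
Adding: 5 hours 35 minutes
Minutes: 9 + 35 = 44
Hours: 9 + 5 + 0 = 14
Result: 14:44

14:44


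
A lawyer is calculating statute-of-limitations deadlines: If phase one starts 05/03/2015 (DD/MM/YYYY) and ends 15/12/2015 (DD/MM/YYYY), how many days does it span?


Start date: 2015-03-05
End date: 2015-12-15
Mar 2015: +27 days
Apr 2015: +30 days
May 2015: +31 days
... (7 more months)
Total: 285 days

285


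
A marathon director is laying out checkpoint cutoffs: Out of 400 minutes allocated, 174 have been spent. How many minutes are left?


Total budget: 400 minutes
Time used: 174 minutes
Remaining: 400 - 174 = 226 minutes
Percent used: 43.5%
Percent remaining: 56.5%

226


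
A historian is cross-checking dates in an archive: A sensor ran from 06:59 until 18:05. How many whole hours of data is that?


Start: 06:59
End: 18:05
Hour difference: 18 - 6 = 12 hours
Minute difference: 5 - 59 = -54 minutes
Total minutes: 666
Complete hours: 666 / 60 = 11 (remainder 6)

11


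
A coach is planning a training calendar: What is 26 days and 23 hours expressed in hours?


Days: 26
Extra hours: 23
Hours per day: 24
Days to hours: 26 x 24 = 624
Total: 624 + 23 = 647

647


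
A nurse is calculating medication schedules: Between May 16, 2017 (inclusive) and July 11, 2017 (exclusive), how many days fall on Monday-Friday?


Start: 2017-05-16 (Tuesday)
End (exclusive): 2017-07-11 (Tuesday)
Total calendar days: 56
Full weeks: 56 // 7 = 8 -> 40 weekdays
Remaining 0 days starting on Tuesday:
Total business days: 40 + 0 = 40

40


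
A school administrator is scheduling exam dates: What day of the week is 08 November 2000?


Date: 2000-11-08
January 1, 2000 is a Saturday
Day of year: 313
Offset from Jan 1: 312 days
312 mod 7 = 4
Result: Wednesday

Wednesday


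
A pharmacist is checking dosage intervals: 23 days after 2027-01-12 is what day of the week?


Start: 2027-01-12 (Tuesday)
Step 1 - find target date: add 23 days
  2027-01-12 + 23 days = 2027-02-04
Step 2 - day of week:
  23 mod 7 = 2
  Tuesday + 2 days -> Thursday
Result: Thursday (2027-02-04)

Thursday


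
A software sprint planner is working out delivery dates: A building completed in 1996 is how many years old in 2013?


Birth year: 1996
Current year: 2013
Age = current year - birth year
Age = 2013 - 1996 = 17

17


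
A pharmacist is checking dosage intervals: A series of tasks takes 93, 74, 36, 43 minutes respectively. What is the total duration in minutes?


Durations: 93, 74, 36, 43
Running sum: 93
+ 74 = 167
+ 36 = 203
+ 43 = 246
Total duration: 246 minutes
That is 4 hours and 6 minutes

246


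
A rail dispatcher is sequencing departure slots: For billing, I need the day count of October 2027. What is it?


Month: October
Year: 2027
October is a 31-day month
Total: 31 days

31


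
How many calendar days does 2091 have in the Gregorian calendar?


Year: 2091
Check leap year rules:
Divisible by 4? No
2091 is not a leap year
Days: 365

365


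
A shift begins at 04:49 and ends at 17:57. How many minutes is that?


Start time: 04:49 = 289 minutes from midnight
End time: 17:57 = 1077 minutes from midnight
Difference: 1077 - 289 = 788 minutes
That is 13 hours and 8 minutes

788


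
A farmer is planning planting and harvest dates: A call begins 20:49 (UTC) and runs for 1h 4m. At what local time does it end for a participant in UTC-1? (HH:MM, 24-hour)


Start: 20:49 in UTC
Step 1 - add duration:
  minutes: 49 + 4 = 53
  hours: 20 + 1 + 0 = 21
  end in UTC: 21:53
Step 2 - convert UTC -> UTC-1:
  offset difference: -1 - (0) = -1 hours
  21 + (-1) = 20 -> mod 24 = 20
Result: 20:53 in UTC-1

20:53


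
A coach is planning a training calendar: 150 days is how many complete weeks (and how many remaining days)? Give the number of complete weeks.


Total days: 150
Days per week: 7
Division: 150 / 7 = 21 remainder 3
Complete weeks: 21
Remaining days: 3

21


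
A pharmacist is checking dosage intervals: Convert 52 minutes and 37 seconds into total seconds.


Minutes: 52
Seconds: 37
Convert minutes to seconds: 52 x 60 = 3120
Add remaining seconds: 3120 + 37 = 3157

3157


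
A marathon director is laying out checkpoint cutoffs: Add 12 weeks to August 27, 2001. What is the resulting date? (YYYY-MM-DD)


Start: 2001-08-27
Weeks to add: 12
Convert to days: 12 x 7 = 84 days
Add 84 days to 2001-08-27
Result: 2001-11-19

2001-11-19


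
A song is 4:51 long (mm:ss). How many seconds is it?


Minutes: 4
Extra seconds: 51
Seconds per minute: 60
Minutes to seconds: 4 x 60 = 240
Total: 240 + 51 = 291

291


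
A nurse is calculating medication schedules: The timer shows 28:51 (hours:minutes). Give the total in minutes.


Hours: 28
Minutes: 51
Convert hours to minutes: 28 x 60 = 1680
Add remaining minutes: 1680 + 51 = 1731

1731


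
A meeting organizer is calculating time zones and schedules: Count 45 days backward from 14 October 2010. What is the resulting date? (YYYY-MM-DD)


Start: 2010-10-14
Subtracting 45 days
Days already passed in October: 14
After going back through October: 31 more days to subtract
September 2010: 30 days, 1 remaining
August 2010 has 31 days, need 1
Result: 2010-08-30

2010-08-30


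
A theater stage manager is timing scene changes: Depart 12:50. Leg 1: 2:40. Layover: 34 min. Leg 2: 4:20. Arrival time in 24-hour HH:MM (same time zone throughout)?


Depart: 12:50
Leg 1: +160 min -> 15:30
Layover: +34 min -> 16:04
Leg 2: +260 min -> 20:24
Total travel: 454 minutes = 7h 34m
Arrival: 20:24

20:24


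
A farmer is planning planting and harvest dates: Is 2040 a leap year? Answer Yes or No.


Year: 2040
Divisible by 4? 2040 / 4 = 510.0 -> Yes
Divisible by 100? 2040 / 100 = 20.4 -> No
Divisible by 4 but not 100, so it IS a leap year

Yes


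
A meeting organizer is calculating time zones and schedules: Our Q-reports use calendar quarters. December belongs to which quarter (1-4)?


Month: December (month 12)
Q1: January-March (months 1-3)
Q2: April-June (months 4-6)
Q3: July-September (months 7-9)
Q4: October-December (months 10-12)
Month 12 falls in Q4

4


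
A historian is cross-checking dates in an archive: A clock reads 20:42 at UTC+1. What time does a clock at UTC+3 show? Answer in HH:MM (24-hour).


Local time: 20:42 at UTC+1 (offset 1h)
Target zone: UTC+3 (offset 3h)
Difference: 3 - (1) = 2 hours
Calculation: 20 + (2) = 22
Result: 22:42

22:42


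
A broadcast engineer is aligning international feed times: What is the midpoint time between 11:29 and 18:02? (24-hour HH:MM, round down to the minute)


Start time: 11:29 = 689 minutes from midnight
End time: 18:02 = 1082 minutes from midnight
Sum: 689 + 1082 = 1771
Midpoint: 1771 / 2 = 885 minutes
Convert: 885 / 60 = 14 hours, 45 minutes
Result: 14:45

14:45


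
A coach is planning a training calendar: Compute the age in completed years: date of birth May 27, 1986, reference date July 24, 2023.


Birth: 1986-05-27
Reference: 2023-07-24
Year difference: 2023 - 1986 = 37
Has birthday (05-27) occurred by 07-24? Yes
Age in full years: 37

37


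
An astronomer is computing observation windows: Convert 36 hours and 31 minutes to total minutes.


Hours: 36
Extra minutes: 31
Minutes per hour: 60
Hours to minutes: 36 x 60 = 2160
Total: 2160 + 31 = 2191

2191


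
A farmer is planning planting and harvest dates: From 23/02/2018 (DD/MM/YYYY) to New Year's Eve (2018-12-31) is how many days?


Start: February 23, 2018
End: December 31, 2018
Days left in February: 5
March: 31
April: 30
May: 31
June: 30
... plus remaining months
Sum of remaining months: 306
Total: 5 + 306 = 311

311


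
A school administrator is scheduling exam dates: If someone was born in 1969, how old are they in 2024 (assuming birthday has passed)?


Birth year: 1969
Current year: 2024
Age = current year - birth year
Age = 2024 - 1969 = 55

55


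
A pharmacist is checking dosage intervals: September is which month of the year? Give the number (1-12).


Calendar month order:
8. August
9. September <--
10. October
September is month number 9

9


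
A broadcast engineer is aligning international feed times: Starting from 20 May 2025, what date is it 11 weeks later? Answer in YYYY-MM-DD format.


Start: 2025-05-20
Weeks to add: 11
Convert to days: 11 x 7 = 77 days
Add 77 days to 2025-05-20
Result: 2025-08-05

2025-08-05


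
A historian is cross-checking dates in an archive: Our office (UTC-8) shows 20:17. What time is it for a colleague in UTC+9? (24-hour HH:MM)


Local time: 20:17 at UTC-8 (offset -8h)
Target zone: UTC+9 (offset 9h)
Difference: 9 - (-8) = 17 hours
Calculation: 20 + (17) = 37
Wraparound: (37) mod 24 = 13
Result: 13:17

13:17


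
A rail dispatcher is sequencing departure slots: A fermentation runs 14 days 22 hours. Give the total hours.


Days: 14
Extra hours: 22
Hours per day: 24
Days to hours: 14 x 24 = 336
Total: 336 + 22 = 358

358


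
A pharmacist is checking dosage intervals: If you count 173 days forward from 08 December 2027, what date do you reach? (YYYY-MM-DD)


Start: 2027-12-08
Adding 173 days
Days remaining in December: 23
After December: 150 days still to add
January 2028: 31 days, 119 remaining
February 2028: 29 days, 90 remaining
March 2028: 31 days, 59 remaining
April 2028: 30 days, 29 remaining
Result: 2028-05-29

2028-05-29


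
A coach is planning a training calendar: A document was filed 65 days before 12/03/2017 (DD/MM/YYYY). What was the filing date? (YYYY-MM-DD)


Start: 2017-03-12
Subtracting 65 days
Days already passed in March: 12
After going back through March: 53 more days to subtract
February 2017: 28 days, 25 remaining
January 2017 has 31 days, need 25
Result: 2017-01-06

2017-01-06


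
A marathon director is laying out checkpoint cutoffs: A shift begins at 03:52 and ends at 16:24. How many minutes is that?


Start time: 03:52 = 232 minutes from midnight
End time: 16:24 = 984 minutes from midnight
Difference: 984 - 232 = 752 minutes
That is 12 hours and 32 minutes

752


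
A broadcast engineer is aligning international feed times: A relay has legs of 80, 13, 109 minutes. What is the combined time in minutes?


Durations: 80, 13, 109
Running sum: 80
+ 13 = 93
+ 109 = 202
Total duration: 202 minutes
That is 3 hours and 22 minutes

202


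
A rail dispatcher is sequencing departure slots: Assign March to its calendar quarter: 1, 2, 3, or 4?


Month: March (month 3)
Q1: January-March (months 1-3)
Q2: April-June (months 4-6)
Q3: July-September (months 7-9)
Q4: October-December (months 10-12)
Month 3 falls in Q1

1


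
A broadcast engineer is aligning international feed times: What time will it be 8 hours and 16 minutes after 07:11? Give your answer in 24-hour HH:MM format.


Start time: 07:11
Adding: 8 hours 16 minutes
Minutes: 11 + 16 = 27
Hours: 7 + 8 + 0 = 15
Result: 15:27

15:27


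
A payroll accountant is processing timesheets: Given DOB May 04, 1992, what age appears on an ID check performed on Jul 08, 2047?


Birth: 1992-05-04
Reference: 2047-07-08
Year difference: 2047 - 1992 = 55
Has birthday (05-04) occurred by 07-08? Yes
Age in full years: 55

55


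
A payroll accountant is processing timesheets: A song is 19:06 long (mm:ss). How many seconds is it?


Minutes: 19
Extra seconds: 6
Seconds per minute: 60
Minutes to seconds: 19 x 60 = 1140
Total: 1140 + 6 = 1146

1146


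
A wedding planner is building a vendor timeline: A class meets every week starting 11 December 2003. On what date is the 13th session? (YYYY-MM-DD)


First occurrence: 2003-12-11 (occurrence 1)
Each occurrence is 7 days after the previous.
Occurrence 13 is 12 weeks after the first.
12 weeks = 84 days
2003-12-11 + 84 days = 2004-03-04

2004-03-04


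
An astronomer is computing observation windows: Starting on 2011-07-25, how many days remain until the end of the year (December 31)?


Start: July 25, 2011
End: December 31, 2011
Days left in July: 6
August: 31
September: 30
October: 31
November: 30
... plus remaining months
Sum of remaining months: 153
Total: 6 + 153 = 159

159


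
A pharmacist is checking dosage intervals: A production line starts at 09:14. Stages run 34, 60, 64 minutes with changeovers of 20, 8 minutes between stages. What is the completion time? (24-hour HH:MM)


Start: 09:14 = 554 min from midnight
  after task 1 (34 min): 09:48
  after break (20 min): 10:08
  after task 2 (60 min): 11:08
  after break (8 min): 11:16
  after task 3 (64 min): 12:20
Total elapsed: 186 minutes
End time: 12:20

12:20


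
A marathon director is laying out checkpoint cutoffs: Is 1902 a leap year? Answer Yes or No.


Year: 1902
Divisible by 4? 1902 / 4 = 475.5 -> No
Not divisible by 4, so NOT a leap year

No


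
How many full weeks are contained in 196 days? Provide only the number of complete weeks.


Total days: 196
Days per week: 7
Division: 196 / 7 = 28 remainder 0
Complete weeks: 28
Remaining days: 0

28


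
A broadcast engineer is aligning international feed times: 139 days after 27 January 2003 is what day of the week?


Start: 2003-01-27 (Monday)
Step 1 - find target date: add 139 days
  2003-01-27 + 139 days = 2003-06-15
Step 2 - day of week:
  139 mod 7 = 6
  Monday + 6 days -> Sunday
Result: Sunday (2003-06-15)

Sunday


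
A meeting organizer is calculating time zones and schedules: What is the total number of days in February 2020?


Month: February
Year: 2020
2020 is a leap year
February has 29 days
Total: 29 days

29


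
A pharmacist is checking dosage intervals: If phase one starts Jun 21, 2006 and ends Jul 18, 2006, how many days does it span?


Start date: 2006-06-21
End date: 2006-07-18
Jun 2006: +10 days
Jul 2006: +17 days
Total: 27 days

27


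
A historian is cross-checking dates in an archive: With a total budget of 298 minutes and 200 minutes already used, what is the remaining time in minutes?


Total budget: 298 minutes
Time used: 200 minutes
Remaining: 298 - 200 = 98 minutes
Percent used: 67.1%
Percent remaining: 32.9%

98


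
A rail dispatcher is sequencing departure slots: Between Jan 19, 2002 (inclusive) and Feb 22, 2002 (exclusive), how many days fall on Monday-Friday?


Start: 2002-01-19 (Saturday)
End (exclusive): 2002-02-22 (Friday)
Total calendar days: 34
Full weeks: 34 // 7 = 4 -> 20 weekdays
Remaining 6 days starting on Saturday:
  Sat(-), Sun(-), Mon(w), Tue(w), Wed(w), Thu(w) -> 4 weekdays
Total business days: 20 + 4 = 24

24


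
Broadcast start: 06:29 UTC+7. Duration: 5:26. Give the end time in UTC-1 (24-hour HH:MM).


Start: 06:29 in UTC+7
Step 1 - add duration:
  minutes: 29 + 26 = 55
  hours: 6 + 5 + 0 = 11
  end in UTC+7: 11:55
Step 2 - convert UTC+7 -> UTC-1:
  offset difference: -1 - (7) = -8 hours
  11 + (-8) = 3 -> mod 24 = 3
Result: 03:55 in UTC-1

03:55


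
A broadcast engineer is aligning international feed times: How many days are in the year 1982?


Year: 1982
Check leap year rules:
Divisible by 4? No
1982 is not a leap year
Days: 365

365


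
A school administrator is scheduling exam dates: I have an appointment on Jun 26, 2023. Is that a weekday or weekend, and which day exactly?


Date: 2023-06-26
January 1, 2023 is a Sunday
Day of year: 177
Offset from Jan 1: 176 days
176 mod 7 = 1
Result: Monday

Monday


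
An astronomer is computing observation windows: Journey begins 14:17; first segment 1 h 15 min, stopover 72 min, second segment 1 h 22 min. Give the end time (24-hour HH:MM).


Depart: 14:17
Leg 1: +75 min -> 15:32
Layover: +72 min -> 16:44
Leg 2: +82 min -> 18:06
Total travel: 229 minutes = 3h 49m
Arrival: 18:06

18:06


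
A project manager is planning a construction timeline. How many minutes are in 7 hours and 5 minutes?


Hours: 7
Extra minutes: 5
Minutes per hour: 60
Hours to minutes: 7 x 60 = 420
Total: 420 + 5 = 425

425


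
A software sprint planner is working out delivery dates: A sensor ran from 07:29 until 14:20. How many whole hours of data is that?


Start: 07:29
End: 14:20
Hour difference: 14 - 7 = 7 hours
Minute difference: 20 - 29 = -9 minutes
Total minutes: 411
Complete hours: 411 / 60 = 6 (remainder 51)

6


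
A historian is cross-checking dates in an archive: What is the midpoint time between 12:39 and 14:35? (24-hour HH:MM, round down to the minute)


Start time: 12:39 = 759 minutes from midnight
End time: 14:35 = 875 minutes from midnight
Sum: 759 + 875 = 1634
Midpoint: 1634 / 2 = 817 minutes
Convert: 817 / 60 = 13 hours, 37 minutes
Result: 13:37

13:37


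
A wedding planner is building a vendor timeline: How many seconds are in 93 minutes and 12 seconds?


Minutes: 93
Seconds: 12
Convert minutes to seconds: 93 x 60 = 5580
Add remaining seconds: 5580 + 12 = 5592

5592


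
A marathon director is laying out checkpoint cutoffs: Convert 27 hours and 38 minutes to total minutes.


Hours: 27
Minutes: 38
Convert hours to minutes: 27 x 60 = 1620
Add remaining minutes: 1620 + 38 = 1658

1658


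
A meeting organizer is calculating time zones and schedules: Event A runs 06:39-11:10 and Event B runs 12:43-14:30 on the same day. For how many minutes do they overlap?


Interval A: [399, 670] minutes from midnight
Interval B: [763, 870] minutes from midnight
Overlap start = max(399, 763) = 763
Overlap end = min(670, 870) = 670
End <= start, so the intervals do not overlap: 0 minutes

0


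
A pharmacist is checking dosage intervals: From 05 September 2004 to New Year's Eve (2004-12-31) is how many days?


Start: September 05, 2004
End: December 31, 2004
Days left in September: 25
October: 31
November: 30
December: 31
Sum of remaining months: 92
Total: 25 + 92 = 117

117


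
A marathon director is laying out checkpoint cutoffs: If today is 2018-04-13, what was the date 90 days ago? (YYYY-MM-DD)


Start: 2018-04-13
Subtracting 90 days
Days already passed in April: 13
After going back through April: 77 more days to subtract
March 2018: 31 days, 46 remaining
February 2018: 28 days, 18 remaining
January 2018 has 31 days, need 18
Result: 2018-01-13

2018-01-13


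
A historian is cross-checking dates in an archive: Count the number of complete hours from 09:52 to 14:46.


Start: 09:52
End: 14:46
Hour difference: 14 - 9 = 5 hours
Minute difference: 46 - 52 = -6 minutes
Total minutes: 294
Complete hours: 294 / 60 = 4 (remainder 54)

4


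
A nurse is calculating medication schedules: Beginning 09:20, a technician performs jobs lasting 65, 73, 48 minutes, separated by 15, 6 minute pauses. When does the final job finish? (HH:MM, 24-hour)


Start: 09:20 = 560 min from midnight
  after task 1 (65 min): 10:25
  after break (15 min): 10:40
  after task 2 (73 min): 11:53
  after break (6 min): 11:59
  after task 3 (48 min): 12:47
Total elapsed: 207 minutes
End time: 12:47

12:47


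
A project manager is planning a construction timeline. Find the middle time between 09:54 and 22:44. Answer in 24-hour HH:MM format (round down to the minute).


Start time: 09:54 = 594 minutes from midnight
End time: 22:44 = 1364 minutes from midnight
Sum: 594 + 1364 = 1958
Midpoint: 1958 / 2 = 979 minutes
Convert: 979 / 60 = 16 hours, 19 minutes
Result: 16:19

16:19


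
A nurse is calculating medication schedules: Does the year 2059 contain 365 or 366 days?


Year: 2059
Check leap year rules:
Divisible by 4? No
2059 is not a leap year
Days: 365

365


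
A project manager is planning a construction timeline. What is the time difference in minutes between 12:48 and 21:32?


Start time: 12:48 = 768 minutes from midnight
End time: 21:32 = 1292 minutes from midnight
Difference: 1292 - 768 = 524 minutes
That is 8 hours and 44 minutes

524


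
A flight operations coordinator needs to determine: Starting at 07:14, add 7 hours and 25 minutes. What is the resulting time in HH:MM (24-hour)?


Start time: 07:14
Adding: 7 hours 25 minutes
Minutes: 14 + 25 = 39
Hours: 7 + 7 + 0 = 14
Result: 14:39

14:39


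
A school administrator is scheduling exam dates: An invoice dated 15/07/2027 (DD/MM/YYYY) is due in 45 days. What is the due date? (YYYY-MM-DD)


Start: 2027-07-15
Adding 45 days
Days remaining in July: 16
After July: 29 days still to add
August 2027 has 31 days, need 29
Result: 2027-08-29

2027-08-29


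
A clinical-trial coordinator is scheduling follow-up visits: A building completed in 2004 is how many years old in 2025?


Birth year: 2004
Current year: 2025
Age = current year - birth year
Age = 2025 - 2004 = 21

21


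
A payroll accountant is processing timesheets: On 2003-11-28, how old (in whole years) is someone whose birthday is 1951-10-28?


Birth: 1951-10-28
Reference: 2003-11-28
Year difference: 2003 - 1951 = 52
Has birthday (10-28) occurred by 11-28? Yes
Age in full years: 52

52


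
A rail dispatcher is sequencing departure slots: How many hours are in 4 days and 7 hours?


Days: 4
Extra hours: 7
Hours per day: 24
Days to hours: 4 x 24 = 96
Total: 96 + 7 = 103

103


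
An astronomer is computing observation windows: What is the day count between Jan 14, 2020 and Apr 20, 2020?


Start date: 2020-01-14
End date: 2020-04-20
Jan 2020: +18 days
Feb 2020: +29 days
Mar 2020: +31 days
Apr 2020: +19 days
Total: 97 days

97


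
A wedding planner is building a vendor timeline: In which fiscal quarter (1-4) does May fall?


Month: May (month 5)
Q1: January-March (months 1-3)
Q2: April-June (months 4-6)
Q3: July-September (months 7-9)
Q4: October-December (months 10-12)
Month 5 falls in Q2

2


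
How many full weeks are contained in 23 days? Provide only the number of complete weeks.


Total days: 23
Days per week: 7
Division: 23 / 7 = 3 remainder 2
Complete weeks: 3
Remaining days: 2

3


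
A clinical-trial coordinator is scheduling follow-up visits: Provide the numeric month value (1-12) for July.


Calendar month order:
6. June
7. July <--
8. August
July is month number 7

7


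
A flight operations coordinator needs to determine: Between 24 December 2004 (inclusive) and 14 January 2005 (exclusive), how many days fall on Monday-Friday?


Start: 2004-12-24 (Friday)
End (exclusive): 2005-01-14 (Friday)
Total calendar days: 21
Full weeks: 21 // 7 = 3 -> 15 weekdays
Remaining 0 days starting on Friday:
Total business days: 15 + 0 = 15

15


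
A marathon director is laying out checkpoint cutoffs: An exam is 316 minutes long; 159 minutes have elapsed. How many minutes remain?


Total budget: 316 minutes
Time used: 159 minutes
Remaining: 316 - 159 = 157 minutes
Percent used: 50.3%
Percent remaining: 49.7%

157


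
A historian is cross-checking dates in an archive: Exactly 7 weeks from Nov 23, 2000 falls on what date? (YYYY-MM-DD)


Start: 2000-11-23
Weeks to add: 7
Convert to days: 7 x 7 = 49 days
Add 49 days to 2000-11-23
Result: 2001-01-11

2001-01-11


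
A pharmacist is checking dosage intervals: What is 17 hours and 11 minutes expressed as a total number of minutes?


Hours: 17
Minutes: 11
Convert hours to minutes: 17 x 60 = 1020
Add remaining minutes: 1020 + 11 = 1031

1031


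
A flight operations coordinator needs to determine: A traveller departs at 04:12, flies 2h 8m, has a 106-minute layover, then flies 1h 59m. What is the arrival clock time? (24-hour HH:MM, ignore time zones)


Depart: 04:12
Leg 1: +128 min -> 06:20
Layover: +106 min -> 08:06
Leg 2: +119 min -> 10:05
Total travel: 353 minutes = 5h 53m
Arrival: 10:05

10:05


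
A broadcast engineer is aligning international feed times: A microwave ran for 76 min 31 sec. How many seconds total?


Minutes: 76
Extra seconds: 31
Seconds per minute: 60
Minutes to seconds: 76 x 60 = 4560
Total: 4560 + 31 = 4591

4591


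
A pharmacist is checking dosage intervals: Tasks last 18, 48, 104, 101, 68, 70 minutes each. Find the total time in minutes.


Durations: 18, 48, 104, 101, 68, 70
Running sum: 18
+ 48 = 66
+ 104 = 170
+ 101 = 271
+ 68 = 339
+ 70 = 409
Total duration: 409 minutes
That is 6 hours and 49 minutes

409


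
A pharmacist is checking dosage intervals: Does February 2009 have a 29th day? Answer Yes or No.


Year: 2009
Divisible by 4? 2009 / 4 = 502.25 -> No
Not divisible by 4, so NOT a leap year

No


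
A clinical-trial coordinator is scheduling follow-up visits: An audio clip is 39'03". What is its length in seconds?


Minutes: 39
Seconds: 3
Convert minutes to seconds: 39 x 60 = 2340
Add remaining seconds: 2340 + 3 = 2343

2343


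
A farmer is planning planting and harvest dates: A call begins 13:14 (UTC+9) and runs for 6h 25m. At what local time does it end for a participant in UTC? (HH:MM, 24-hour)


Start: 13:14 in UTC+9
Step 1 - add duration:
  minutes: 14 + 25 = 39
  hours: 13 + 6 + 0 = 19
  end in UTC+9: 19:39
Step 2 - convert UTC+9 -> UTC:
  offset difference: 0 - (9) = -9 hours
  19 + (-9) = 10 -> mod 24 = 10
Result: 10:39 in UTC

10:39


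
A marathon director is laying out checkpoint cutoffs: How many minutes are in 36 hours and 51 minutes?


Hours: 36
Extra minutes: 51
Minutes per hour: 60
Hours to minutes: 36 x 60 = 2160
Total: 2160 + 51 = 2211

2211


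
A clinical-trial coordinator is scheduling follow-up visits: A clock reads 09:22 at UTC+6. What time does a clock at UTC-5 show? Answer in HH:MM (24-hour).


Local time: 09:22 at UTC+6 (offset 6h)
Target zone: UTC-5 (offset -5h)
Difference: -5 - (6) = -11 hours
Calculation: 9 + (-11) = -2
Wraparound: (-2) mod 24 = 22
Result: 22:22

22:22


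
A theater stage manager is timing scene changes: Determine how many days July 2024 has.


Month: July
Year: 2024
July is a 31-day month
Total: 31 days

31


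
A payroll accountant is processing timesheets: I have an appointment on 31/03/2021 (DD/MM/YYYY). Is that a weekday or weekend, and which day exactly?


Date: 2021-03-31
January 1, 2021 is a Friday
Day of year: 90
Offset from Jan 1: 89 days
89 mod 7 = 5
Result: Wednesday

Wednesday


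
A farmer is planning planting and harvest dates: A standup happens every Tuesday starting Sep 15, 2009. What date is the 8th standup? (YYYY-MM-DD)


First occurrence: 2009-09-15 (occurrence 1)
Each occurrence is 7 days after the previous.
Occurrence 8 is 7 weeks after the first.
7 weeks = 49 days
2009-09-15 + 49 days = 2009-11-03

2009-11-03


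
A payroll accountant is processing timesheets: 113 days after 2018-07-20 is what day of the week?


Start: 2018-07-20 (Friday)
Step 1 - find target date: add 113 days
  2018-07-20 + 113 days = 2018-11-10
Step 2 - day of week:
  113 mod 7 = 1
  Friday + 1 days -> Saturday
Result: Saturday (2018-11-10)

Saturday


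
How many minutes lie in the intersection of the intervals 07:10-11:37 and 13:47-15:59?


Interval A: [430, 697] minutes from midnight
Interval B: [827, 959] minutes from midnight
Overlap start = max(430, 827) = 827
Overlap end = min(697, 959) = 697
End <= start, so the intervals do not overlap: 0 minutes

0


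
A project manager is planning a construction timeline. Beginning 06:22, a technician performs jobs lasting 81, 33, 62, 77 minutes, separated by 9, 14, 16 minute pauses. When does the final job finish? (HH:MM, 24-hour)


Start: 06:22 = 382 min from midnight
  after task 1 (81 min): 07:43
  after break (9 min): 07:52
  after task 2 (33 min): 08:25
  after break (14 min): 08:39
  after task 3 (62 min): 09:41
  after break (16 min): 09:57
  after task 4 (77 min): 11:14
Total elapsed: 292 minutes
End time: 11:14

11:14


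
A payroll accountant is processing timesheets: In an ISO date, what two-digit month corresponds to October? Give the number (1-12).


Calendar month order:
9. September
10. October <--
11. November
October is month number 10

10


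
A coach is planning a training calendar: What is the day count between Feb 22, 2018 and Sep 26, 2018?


Start date: 2018-02-22
End date: 2018-09-26
Feb 2018: +7 days
Mar 2018: +31 days
Apr 2018: +30 days
... (5 more months)
Total: 216 days

216


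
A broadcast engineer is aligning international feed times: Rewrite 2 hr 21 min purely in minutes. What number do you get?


Hours: 2
Extra minutes: 21
Minutes per hour: 60
Hours to minutes: 2 x 60 = 120
Total: 120 + 21 = 141

141


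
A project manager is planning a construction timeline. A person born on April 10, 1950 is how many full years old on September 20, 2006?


Birth: 1950-04-10
Reference: 2006-09-20
Year difference: 2006 - 1950 = 56
Has birthday (04-10) occurred by 09-20? Yes
Age in full years: 56

56


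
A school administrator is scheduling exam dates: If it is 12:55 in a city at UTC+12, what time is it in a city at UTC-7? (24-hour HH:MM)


Local time: 12:55 at UTC+12 (offset 12h)
Target zone: UTC-7 (offset -7h)
Difference: -7 - (12) = -19 hours
Calculation: 12 + (-19) = -7
Wraparound: (-7) mod 24 = 17
Result: 17:55

17:55


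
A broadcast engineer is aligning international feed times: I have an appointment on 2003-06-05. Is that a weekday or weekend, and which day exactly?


Date: 2003-06-05
January 1, 2003 is a Wednesday
Day of year: 156
Offset from Jan 1: 155 days
155 mod 7 = 1
Result: Thursday

Thursday


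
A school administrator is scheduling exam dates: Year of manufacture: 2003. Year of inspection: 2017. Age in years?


Birth year: 2003
Current year: 2017
Age = current year - birth year
Age = 2017 - 2003 = 14

14


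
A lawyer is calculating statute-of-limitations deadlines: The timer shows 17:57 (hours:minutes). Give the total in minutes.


Hours: 17
Minutes: 57
Convert hours to minutes: 17 x 60 = 1020
Add remaining minutes: 1020 + 57 = 1077

1077


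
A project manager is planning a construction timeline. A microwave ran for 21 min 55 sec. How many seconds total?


Minutes: 21
Extra seconds: 55
Seconds per minute: 60
Minutes to seconds: 21 x 60 = 1260
Total: 1260 + 55 = 1315

1315
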